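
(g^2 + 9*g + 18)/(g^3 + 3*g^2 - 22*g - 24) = (g + 3)/(g^2 - 3*g - 4)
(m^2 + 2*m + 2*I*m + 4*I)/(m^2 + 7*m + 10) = (m + 2*I)/(m + 5)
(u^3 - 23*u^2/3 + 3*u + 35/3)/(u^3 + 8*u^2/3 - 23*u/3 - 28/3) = (3*u^2 - 26*u + 35)/(3*u^2 + 5*u - 28)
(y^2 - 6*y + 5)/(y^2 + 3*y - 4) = (y - 5)/(y + 4)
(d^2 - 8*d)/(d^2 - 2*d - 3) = d*(8 - d)/(-d^2 + 2*d + 3)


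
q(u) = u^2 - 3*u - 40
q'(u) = 2*u - 3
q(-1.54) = -33.01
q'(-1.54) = -6.08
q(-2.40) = -27.04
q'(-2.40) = -7.80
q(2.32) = -41.58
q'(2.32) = 1.64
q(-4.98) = -0.26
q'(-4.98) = -12.96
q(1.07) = -42.07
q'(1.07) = -0.86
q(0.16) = -40.45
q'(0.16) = -2.68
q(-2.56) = -25.77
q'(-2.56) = -8.12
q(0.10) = -40.29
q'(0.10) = -2.80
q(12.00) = 68.00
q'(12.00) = 21.00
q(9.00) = 14.00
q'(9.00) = 15.00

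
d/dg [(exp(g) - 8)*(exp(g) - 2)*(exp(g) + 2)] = (3*exp(2*g) - 16*exp(g) - 4)*exp(g)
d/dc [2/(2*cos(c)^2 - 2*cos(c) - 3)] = 4*(-sin(c) + sin(2*c))/(2*cos(c) - cos(2*c) + 2)^2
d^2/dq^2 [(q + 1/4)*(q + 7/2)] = 2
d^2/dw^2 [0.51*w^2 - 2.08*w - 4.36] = 1.02000000000000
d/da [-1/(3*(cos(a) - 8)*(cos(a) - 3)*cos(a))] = (-sin(a) - 8*sin(a)/cos(a)^2 + 22*tan(a)/3)/((cos(a) - 8)^2*(cos(a) - 3)^2)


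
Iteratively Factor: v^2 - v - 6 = (v - 3)*(v + 2)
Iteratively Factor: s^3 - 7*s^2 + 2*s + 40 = (s - 5)*(s^2 - 2*s - 8) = (s - 5)*(s - 4)*(s + 2)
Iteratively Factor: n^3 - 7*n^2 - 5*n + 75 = (n - 5)*(n^2 - 2*n - 15) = (n - 5)^2*(n + 3)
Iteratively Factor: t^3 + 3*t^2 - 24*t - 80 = (t - 5)*(t^2 + 8*t + 16) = (t - 5)*(t + 4)*(t + 4)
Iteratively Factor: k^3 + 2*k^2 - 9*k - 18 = (k + 2)*(k^2 - 9) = (k + 2)*(k + 3)*(k - 3)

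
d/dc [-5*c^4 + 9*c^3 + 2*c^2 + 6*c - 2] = -20*c^3 + 27*c^2 + 4*c + 6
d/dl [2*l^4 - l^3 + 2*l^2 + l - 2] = 8*l^3 - 3*l^2 + 4*l + 1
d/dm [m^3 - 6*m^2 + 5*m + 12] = 3*m^2 - 12*m + 5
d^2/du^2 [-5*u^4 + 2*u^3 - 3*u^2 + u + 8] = -60*u^2 + 12*u - 6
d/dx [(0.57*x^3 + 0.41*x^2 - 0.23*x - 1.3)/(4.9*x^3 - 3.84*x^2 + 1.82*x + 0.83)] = (-4.1978*x^4 + 4.3288*x^3 + 20.3923*x^2 - 9.3034*x + 2.1751)/(24.01*x^6 - 37.632*x^5 + 32.5816*x^4 - 5.8436*x^3 - 3.062*x^2 + 3.0212*x + 0.6889)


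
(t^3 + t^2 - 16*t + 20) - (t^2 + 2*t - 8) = t^3 - 18*t + 28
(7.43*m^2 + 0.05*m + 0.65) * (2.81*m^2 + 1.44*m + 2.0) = 20.8783*m^4 + 10.8397*m^3 + 16.7585*m^2 + 1.036*m + 1.3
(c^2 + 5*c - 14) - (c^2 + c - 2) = 4*c - 12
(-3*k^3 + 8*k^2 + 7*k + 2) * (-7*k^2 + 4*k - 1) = 21*k^5 - 68*k^4 - 14*k^3 + 6*k^2 + k - 2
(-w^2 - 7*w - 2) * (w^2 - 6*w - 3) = -w^4 - w^3 + 43*w^2 + 33*w + 6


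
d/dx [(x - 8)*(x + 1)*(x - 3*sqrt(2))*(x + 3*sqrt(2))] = 4*x^3 - 21*x^2 - 52*x + 126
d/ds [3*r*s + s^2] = 3*r + 2*s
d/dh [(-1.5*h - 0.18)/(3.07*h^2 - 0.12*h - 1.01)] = (4.605*h^2 + 1.1052*h + 1.4934)/(9.4249*h^4 - 0.7368*h^3 - 6.187*h^2 + 0.2424*h + 1.0201)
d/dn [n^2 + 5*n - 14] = 2*n + 5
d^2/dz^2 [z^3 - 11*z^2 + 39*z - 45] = 6*z - 22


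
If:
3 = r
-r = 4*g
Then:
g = -3/4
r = 3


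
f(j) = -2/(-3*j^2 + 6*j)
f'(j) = -2*(6*j - 6)/(-3*j^2 + 6*j)^2 = 4*(1 - j)/(3*j^2*(j - 2)^2)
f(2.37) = 0.76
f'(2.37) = -2.38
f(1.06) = -0.67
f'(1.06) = -0.08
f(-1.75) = 0.10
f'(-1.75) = 0.09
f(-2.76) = 0.05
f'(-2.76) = 0.03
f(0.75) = -0.71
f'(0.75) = 0.38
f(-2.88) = 0.05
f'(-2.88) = 0.03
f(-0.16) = 1.93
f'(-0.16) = 12.95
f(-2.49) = 0.06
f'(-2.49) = 0.04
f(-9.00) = 0.01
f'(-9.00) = 0.00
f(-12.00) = 0.00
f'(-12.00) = 0.00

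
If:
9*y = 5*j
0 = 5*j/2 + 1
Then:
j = -2/5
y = -2/9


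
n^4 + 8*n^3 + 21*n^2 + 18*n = n*(n + 2)*(n + 3)^2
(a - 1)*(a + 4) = a^2 + 3*a - 4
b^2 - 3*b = b*(b - 3)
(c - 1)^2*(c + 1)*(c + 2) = c^4 + c^3 - 3*c^2 - c + 2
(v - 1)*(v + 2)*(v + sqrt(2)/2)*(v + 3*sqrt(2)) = v^4 + v^3 + 7*sqrt(2)*v^3/2 + v^2 + 7*sqrt(2)*v^2/2 - 7*sqrt(2)*v + 3*v - 6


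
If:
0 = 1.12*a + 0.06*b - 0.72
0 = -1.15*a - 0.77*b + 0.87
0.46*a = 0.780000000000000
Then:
No Solution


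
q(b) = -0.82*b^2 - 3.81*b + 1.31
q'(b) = -1.64*b - 3.81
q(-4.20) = 2.85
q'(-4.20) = 3.08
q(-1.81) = 5.52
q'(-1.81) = -0.84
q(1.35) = -5.33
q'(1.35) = -6.02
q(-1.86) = 5.56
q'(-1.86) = -0.76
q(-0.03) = 1.42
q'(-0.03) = -3.76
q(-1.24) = 4.77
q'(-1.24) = -1.78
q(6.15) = -53.14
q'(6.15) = -13.90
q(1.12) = -3.99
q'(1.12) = -5.65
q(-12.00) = -71.05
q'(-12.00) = 15.87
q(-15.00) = -126.04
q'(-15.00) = 20.79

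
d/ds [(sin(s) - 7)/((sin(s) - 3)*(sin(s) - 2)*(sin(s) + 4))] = 2*(-sin(s)^3 + 11*sin(s)^2 - 7*sin(s) - 37)*cos(s)/((sin(s) - 3)^2*(sin(s) - 2)^2*(sin(s) + 4)^2)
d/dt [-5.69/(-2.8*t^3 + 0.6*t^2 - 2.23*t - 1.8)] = (-47.796*t^2 + 6.828*t - 12.6887)/(2.8*t^3 - 0.6*t^2 + 2.23*t + 1.8)^2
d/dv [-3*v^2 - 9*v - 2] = -6*v - 9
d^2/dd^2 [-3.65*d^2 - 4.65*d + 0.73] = -7.30000000000000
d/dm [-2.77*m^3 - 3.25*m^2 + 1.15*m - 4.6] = -8.31*m^2 - 6.5*m + 1.15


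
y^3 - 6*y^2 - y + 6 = (y - 6)*(y - 1)*(y + 1)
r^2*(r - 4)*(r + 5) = r^4 + r^3 - 20*r^2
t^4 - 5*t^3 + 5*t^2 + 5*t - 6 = (t - 3)*(t - 2)*(t - 1)*(t + 1)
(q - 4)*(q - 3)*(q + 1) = q^3 - 6*q^2 + 5*q + 12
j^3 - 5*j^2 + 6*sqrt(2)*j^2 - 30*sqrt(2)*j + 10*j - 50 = (j - 5)*(j + sqrt(2))*(j + 5*sqrt(2))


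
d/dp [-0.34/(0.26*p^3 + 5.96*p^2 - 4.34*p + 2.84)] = (0.2652*p^2 + 4.0528*p - 1.4756)/(0.26*p^3 + 5.96*p^2 - 4.34*p + 2.84)^2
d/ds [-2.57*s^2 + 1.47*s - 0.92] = 1.47 - 5.14*s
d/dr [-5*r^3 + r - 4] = 1 - 15*r^2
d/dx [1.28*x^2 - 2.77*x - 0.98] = 2.56*x - 2.77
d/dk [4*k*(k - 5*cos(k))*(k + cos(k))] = 16*k^2*sin(k) + 12*k^2 + 20*k*sin(2*k) - 32*k*cos(k) - 20*cos(k)^2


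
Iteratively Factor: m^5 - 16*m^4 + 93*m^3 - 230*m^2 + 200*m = (m - 5)*(m^4 - 11*m^3 + 38*m^2 - 40*m) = (m - 5)*(m - 2)*(m^3 - 9*m^2 + 20*m) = m*(m - 5)*(m - 2)*(m^2 - 9*m + 20) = m*(m - 5)^2*(m - 2)*(m - 4)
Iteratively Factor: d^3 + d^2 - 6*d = (d - 2)*(d^2 + 3*d) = d*(d - 2)*(d + 3)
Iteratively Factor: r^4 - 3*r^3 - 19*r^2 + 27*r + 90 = (r + 2)*(r^3 - 5*r^2 - 9*r + 45) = (r - 5)*(r + 2)*(r^2 - 9) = (r - 5)*(r + 2)*(r + 3)*(r - 3)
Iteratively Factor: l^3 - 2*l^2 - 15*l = (l + 3)*(l^2 - 5*l) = (l - 5)*(l + 3)*(l)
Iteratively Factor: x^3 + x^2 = (x)*(x^2 + x) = x^2*(x + 1)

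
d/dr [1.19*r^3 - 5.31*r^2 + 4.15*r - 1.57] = 3.57*r^2 - 10.62*r + 4.15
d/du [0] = 0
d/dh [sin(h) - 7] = cos(h)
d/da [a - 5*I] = 1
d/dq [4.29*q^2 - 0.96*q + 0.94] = 8.58*q - 0.96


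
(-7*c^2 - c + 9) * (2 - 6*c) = 42*c^3 - 8*c^2 - 56*c + 18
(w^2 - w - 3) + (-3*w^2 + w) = -2*w^2 - 3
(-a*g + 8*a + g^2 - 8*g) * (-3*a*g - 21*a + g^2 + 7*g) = 3*a^2*g^2 - 3*a^2*g - 168*a^2 - 4*a*g^3 + 4*a*g^2 + 224*a*g + g^4 - g^3 - 56*g^2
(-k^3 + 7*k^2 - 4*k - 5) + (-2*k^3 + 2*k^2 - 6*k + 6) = -3*k^3 + 9*k^2 - 10*k + 1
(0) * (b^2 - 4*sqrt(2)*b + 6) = 0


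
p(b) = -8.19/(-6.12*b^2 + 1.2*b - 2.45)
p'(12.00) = -0.00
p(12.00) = 0.01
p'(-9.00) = 0.00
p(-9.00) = 0.02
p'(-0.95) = 1.27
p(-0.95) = 0.90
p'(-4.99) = 0.02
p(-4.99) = 0.05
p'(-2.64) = 0.12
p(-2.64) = 0.17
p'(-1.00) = 1.15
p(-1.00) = 0.84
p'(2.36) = -0.20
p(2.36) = 0.24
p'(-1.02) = 1.11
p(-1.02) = 0.82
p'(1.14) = -1.28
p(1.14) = 0.91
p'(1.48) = -0.70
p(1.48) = 0.58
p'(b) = -8.19*(12.24*b - 1.2)/(-6.12*b^2 + 1.2*b - 2.45)^2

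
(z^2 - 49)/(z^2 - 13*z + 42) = (z + 7)/(z - 6)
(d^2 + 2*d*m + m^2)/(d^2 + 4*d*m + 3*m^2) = (d + m)/(d + 3*m)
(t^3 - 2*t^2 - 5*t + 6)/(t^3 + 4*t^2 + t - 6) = (t - 3)/(t + 3)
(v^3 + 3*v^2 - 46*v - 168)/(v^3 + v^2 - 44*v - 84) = (v + 4)/(v + 2)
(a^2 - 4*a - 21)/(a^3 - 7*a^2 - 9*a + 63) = 1/(a - 3)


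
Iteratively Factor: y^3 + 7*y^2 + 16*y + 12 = (y + 2)*(y^2 + 5*y + 6) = (y + 2)^2*(y + 3)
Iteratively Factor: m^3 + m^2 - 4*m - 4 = (m + 1)*(m^2 - 4) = (m - 2)*(m + 1)*(m + 2)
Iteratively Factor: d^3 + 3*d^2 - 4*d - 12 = (d - 2)*(d^2 + 5*d + 6) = (d - 2)*(d + 3)*(d + 2)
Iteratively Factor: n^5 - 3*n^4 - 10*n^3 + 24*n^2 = (n)*(n^4 - 3*n^3 - 10*n^2 + 24*n) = n*(n - 4)*(n^3 + n^2 - 6*n) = n*(n - 4)*(n + 3)*(n^2 - 2*n) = n*(n - 4)*(n - 2)*(n + 3)*(n)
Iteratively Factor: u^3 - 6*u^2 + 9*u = (u)*(u^2 - 6*u + 9) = u*(u - 3)*(u - 3)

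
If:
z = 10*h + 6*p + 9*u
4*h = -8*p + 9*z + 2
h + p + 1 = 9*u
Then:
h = -11*z/12 - 11/30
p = 19*z/12 + 13/30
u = 2*z/27 + 16/135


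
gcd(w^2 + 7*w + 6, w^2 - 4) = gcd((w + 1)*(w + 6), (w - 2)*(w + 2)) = 1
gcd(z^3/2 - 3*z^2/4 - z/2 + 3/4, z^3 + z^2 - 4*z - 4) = z + 1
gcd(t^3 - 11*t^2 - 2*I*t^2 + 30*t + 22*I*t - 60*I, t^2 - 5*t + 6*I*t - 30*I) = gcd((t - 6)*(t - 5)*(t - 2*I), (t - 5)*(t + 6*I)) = t - 5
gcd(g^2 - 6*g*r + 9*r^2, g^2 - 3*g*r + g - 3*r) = -g + 3*r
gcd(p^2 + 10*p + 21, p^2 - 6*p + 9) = 1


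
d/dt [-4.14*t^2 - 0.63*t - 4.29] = -8.28*t - 0.63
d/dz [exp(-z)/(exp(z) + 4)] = 2*(-exp(z) - 2)*exp(-z)/(exp(2*z) + 8*exp(z) + 16)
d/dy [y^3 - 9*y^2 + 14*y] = 3*y^2 - 18*y + 14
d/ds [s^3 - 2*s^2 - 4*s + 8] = 3*s^2 - 4*s - 4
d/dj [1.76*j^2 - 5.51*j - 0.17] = 3.52*j - 5.51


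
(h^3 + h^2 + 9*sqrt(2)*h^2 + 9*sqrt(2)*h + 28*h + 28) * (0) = 0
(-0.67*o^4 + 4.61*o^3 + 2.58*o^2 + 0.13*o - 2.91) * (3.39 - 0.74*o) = 0.4958*o^5 - 5.6827*o^4 + 13.7187*o^3 + 8.65*o^2 + 2.5941*o - 9.8649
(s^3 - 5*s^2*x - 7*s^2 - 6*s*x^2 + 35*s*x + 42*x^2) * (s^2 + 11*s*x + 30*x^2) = s^5 + 6*s^4*x - 7*s^4 - 31*s^3*x^2 - 42*s^3*x - 216*s^2*x^3 + 217*s^2*x^2 - 180*s*x^4 + 1512*s*x^3 + 1260*x^4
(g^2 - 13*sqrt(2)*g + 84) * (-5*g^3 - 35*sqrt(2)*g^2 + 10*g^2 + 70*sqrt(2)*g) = -5*g^5 + 10*g^4 + 30*sqrt(2)*g^4 - 60*sqrt(2)*g^3 + 490*g^3 - 2940*sqrt(2)*g^2 - 980*g^2 + 5880*sqrt(2)*g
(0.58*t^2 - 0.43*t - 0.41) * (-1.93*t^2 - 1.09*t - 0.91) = -1.1194*t^4 + 0.1977*t^3 + 0.7322*t^2 + 0.8382*t + 0.3731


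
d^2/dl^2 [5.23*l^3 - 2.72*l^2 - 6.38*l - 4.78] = 31.38*l - 5.44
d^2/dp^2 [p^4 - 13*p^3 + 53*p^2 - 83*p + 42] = 12*p^2 - 78*p + 106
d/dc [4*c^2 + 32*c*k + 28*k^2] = 8*c + 32*k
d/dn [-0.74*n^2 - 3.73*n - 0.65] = -1.48*n - 3.73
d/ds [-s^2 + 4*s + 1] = 4 - 2*s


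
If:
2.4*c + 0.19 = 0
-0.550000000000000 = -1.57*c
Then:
No Solution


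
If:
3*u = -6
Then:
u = -2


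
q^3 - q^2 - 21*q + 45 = (q - 3)^2*(q + 5)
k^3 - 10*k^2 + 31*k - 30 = (k - 5)*(k - 3)*(k - 2)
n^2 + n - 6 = (n - 2)*(n + 3)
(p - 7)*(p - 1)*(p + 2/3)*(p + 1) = p^4 - 19*p^3/3 - 17*p^2/3 + 19*p/3 + 14/3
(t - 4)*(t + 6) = t^2 + 2*t - 24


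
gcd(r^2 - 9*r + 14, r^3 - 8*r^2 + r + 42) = r - 7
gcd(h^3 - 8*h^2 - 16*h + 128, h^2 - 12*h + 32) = h^2 - 12*h + 32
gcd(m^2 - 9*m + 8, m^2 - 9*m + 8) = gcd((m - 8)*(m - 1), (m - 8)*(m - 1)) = m^2 - 9*m + 8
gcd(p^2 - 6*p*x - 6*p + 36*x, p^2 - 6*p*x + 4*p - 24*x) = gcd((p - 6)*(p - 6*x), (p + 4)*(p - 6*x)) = -p + 6*x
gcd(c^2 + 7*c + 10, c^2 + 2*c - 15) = c + 5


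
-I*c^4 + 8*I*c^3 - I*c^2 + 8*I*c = c*(c - 8)*(c - I)*(-I*c + 1)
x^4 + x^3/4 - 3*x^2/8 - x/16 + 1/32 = (x - 1/2)*(x - 1/4)*(x + 1/2)^2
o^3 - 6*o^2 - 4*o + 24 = (o - 6)*(o - 2)*(o + 2)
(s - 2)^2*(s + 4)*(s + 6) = s^4 + 6*s^3 - 12*s^2 - 56*s + 96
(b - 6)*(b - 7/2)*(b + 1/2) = b^3 - 9*b^2 + 65*b/4 + 21/2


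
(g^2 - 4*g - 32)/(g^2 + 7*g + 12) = (g - 8)/(g + 3)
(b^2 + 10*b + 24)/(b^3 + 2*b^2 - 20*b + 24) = (b + 4)/(b^2 - 4*b + 4)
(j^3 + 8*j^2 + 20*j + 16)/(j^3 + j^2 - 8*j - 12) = (j + 4)/(j - 3)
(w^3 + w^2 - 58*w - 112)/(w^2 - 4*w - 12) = (w^2 - w - 56)/(w - 6)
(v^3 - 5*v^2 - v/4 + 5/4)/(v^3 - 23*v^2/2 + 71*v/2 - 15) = (v + 1/2)/(v - 6)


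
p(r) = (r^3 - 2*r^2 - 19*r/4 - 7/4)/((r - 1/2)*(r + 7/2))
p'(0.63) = 66.80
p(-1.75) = 1.25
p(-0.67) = -0.07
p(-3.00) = 18.57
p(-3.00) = 18.57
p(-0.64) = -0.06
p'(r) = (3*r^2 - 4*r - 19/4)/((r - 1/2)*(r + 7/2)) - (r^3 - 2*r^2 - 19*r/4 - 7/4)/((r - 1/2)*(r + 7/2)^2) - (r^3 - 2*r^2 - 19*r/4 - 7/4)/((r - 1/2)^2*(r + 7/2)) = (16*r^4 + 96*r^3 - 104*r^2 + 168*r + 217)/(16*r^4 + 96*r^3 + 88*r^2 - 168*r + 49)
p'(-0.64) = 0.26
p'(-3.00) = -51.41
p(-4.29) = -25.67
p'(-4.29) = -19.98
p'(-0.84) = -0.23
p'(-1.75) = -3.06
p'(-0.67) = 0.18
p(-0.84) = -0.07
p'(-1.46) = -1.86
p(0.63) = -9.85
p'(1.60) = 1.43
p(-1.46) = 0.55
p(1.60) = -1.85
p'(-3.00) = -51.41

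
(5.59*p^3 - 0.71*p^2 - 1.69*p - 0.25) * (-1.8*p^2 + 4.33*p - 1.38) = -10.062*p^5 + 25.4827*p^4 - 7.7465*p^3 - 5.8879*p^2 + 1.2497*p + 0.345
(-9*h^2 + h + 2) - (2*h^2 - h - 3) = -11*h^2 + 2*h + 5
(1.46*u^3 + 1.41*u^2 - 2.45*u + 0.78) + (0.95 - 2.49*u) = 1.46*u^3 + 1.41*u^2 - 4.94*u + 1.73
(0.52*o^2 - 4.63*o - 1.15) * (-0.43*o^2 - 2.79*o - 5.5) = -0.2236*o^4 + 0.5401*o^3 + 10.5522*o^2 + 28.6735*o + 6.325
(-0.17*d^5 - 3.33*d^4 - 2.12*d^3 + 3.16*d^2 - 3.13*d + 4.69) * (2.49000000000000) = -0.4233*d^5 - 8.2917*d^4 - 5.2788*d^3 + 7.8684*d^2 - 7.7937*d + 11.6781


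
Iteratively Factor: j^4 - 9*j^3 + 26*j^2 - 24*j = (j)*(j^3 - 9*j^2 + 26*j - 24) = j*(j - 4)*(j^2 - 5*j + 6) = j*(j - 4)*(j - 2)*(j - 3)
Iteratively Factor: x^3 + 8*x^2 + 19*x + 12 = (x + 3)*(x^2 + 5*x + 4) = (x + 1)*(x + 3)*(x + 4)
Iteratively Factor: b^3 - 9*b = (b)*(b^2 - 9) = b*(b - 3)*(b + 3)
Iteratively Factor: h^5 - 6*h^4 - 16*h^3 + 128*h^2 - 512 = (h - 4)*(h^4 - 2*h^3 - 24*h^2 + 32*h + 128) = (h - 4)^2*(h^3 + 2*h^2 - 16*h - 32) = (h - 4)^3*(h^2 + 6*h + 8) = (h - 4)^3*(h + 4)*(h + 2)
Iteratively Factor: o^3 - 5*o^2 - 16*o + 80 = (o + 4)*(o^2 - 9*o + 20) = (o - 4)*(o + 4)*(o - 5)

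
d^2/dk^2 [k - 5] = 0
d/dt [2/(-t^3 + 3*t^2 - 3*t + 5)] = 6*(t^2 - 2*t + 1)/(t^3 - 3*t^2 + 3*t - 5)^2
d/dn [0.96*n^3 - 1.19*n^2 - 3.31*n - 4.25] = 2.88*n^2 - 2.38*n - 3.31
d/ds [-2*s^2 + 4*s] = 4 - 4*s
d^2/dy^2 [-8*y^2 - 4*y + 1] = -16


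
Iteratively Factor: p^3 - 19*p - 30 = (p - 5)*(p^2 + 5*p + 6) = (p - 5)*(p + 2)*(p + 3)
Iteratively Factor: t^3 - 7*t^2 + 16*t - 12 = (t - 2)*(t^2 - 5*t + 6) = (t - 3)*(t - 2)*(t - 2)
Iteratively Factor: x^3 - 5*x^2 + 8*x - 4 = (x - 2)*(x^2 - 3*x + 2) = (x - 2)^2*(x - 1)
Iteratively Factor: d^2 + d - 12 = (d + 4)*(d - 3)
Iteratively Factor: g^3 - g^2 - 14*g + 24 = (g - 2)*(g^2 + g - 12) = (g - 3)*(g - 2)*(g + 4)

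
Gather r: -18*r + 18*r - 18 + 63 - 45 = 0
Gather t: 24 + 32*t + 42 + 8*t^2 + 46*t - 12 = 8*t^2 + 78*t + 54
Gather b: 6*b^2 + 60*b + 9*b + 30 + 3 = 6*b^2 + 69*b + 33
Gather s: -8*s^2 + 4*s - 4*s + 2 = 2 - 8*s^2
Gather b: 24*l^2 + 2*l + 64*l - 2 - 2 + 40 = 24*l^2 + 66*l + 36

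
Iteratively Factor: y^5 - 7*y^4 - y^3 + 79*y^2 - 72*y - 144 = (y - 3)*(y^4 - 4*y^3 - 13*y^2 + 40*y + 48) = (y - 3)*(y + 1)*(y^3 - 5*y^2 - 8*y + 48) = (y - 4)*(y - 3)*(y + 1)*(y^2 - y - 12) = (y - 4)^2*(y - 3)*(y + 1)*(y + 3)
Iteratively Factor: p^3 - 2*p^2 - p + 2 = (p + 1)*(p^2 - 3*p + 2) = (p - 2)*(p + 1)*(p - 1)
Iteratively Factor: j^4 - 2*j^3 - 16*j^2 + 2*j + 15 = (j - 1)*(j^3 - j^2 - 17*j - 15) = (j - 5)*(j - 1)*(j^2 + 4*j + 3) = (j - 5)*(j - 1)*(j + 1)*(j + 3)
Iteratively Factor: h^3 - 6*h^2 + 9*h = (h - 3)*(h^2 - 3*h) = h*(h - 3)*(h - 3)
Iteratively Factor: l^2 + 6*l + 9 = (l + 3)*(l + 3)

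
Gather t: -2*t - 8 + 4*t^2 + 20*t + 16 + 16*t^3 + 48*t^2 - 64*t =16*t^3 + 52*t^2 - 46*t + 8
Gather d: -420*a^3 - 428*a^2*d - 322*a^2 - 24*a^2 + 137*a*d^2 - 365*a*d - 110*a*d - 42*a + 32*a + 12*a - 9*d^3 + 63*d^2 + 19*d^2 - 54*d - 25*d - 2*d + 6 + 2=-420*a^3 - 346*a^2 + 2*a - 9*d^3 + d^2*(137*a + 82) + d*(-428*a^2 - 475*a - 81) + 8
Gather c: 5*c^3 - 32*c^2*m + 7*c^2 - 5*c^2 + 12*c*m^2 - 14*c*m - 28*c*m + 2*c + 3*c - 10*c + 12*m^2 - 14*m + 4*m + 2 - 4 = 5*c^3 + c^2*(2 - 32*m) + c*(12*m^2 - 42*m - 5) + 12*m^2 - 10*m - 2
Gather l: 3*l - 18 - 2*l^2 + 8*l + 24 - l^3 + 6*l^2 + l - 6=-l^3 + 4*l^2 + 12*l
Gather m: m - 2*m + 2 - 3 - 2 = -m - 3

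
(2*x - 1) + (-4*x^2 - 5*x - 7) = -4*x^2 - 3*x - 8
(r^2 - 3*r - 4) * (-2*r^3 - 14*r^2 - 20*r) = -2*r^5 - 8*r^4 + 30*r^3 + 116*r^2 + 80*r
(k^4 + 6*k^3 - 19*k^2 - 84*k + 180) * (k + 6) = k^5 + 12*k^4 + 17*k^3 - 198*k^2 - 324*k + 1080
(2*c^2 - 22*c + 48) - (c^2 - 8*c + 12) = c^2 - 14*c + 36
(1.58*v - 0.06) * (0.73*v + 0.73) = 1.1534*v^2 + 1.1096*v - 0.0438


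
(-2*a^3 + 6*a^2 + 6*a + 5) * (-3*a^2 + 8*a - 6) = 6*a^5 - 34*a^4 + 42*a^3 - 3*a^2 + 4*a - 30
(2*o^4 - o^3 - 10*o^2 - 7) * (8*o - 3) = 16*o^5 - 14*o^4 - 77*o^3 + 30*o^2 - 56*o + 21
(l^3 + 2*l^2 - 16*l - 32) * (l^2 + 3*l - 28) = l^5 + 5*l^4 - 38*l^3 - 136*l^2 + 352*l + 896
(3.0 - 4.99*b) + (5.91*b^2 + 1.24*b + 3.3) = 5.91*b^2 - 3.75*b + 6.3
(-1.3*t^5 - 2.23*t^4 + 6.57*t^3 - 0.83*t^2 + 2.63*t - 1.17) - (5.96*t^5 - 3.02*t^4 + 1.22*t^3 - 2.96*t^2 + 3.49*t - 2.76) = -7.26*t^5 + 0.79*t^4 + 5.35*t^3 + 2.13*t^2 - 0.86*t + 1.59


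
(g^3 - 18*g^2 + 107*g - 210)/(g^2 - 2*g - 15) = (g^2 - 13*g + 42)/(g + 3)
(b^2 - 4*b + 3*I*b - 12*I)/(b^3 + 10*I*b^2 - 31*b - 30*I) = (b - 4)/(b^2 + 7*I*b - 10)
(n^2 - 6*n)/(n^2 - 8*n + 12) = n/(n - 2)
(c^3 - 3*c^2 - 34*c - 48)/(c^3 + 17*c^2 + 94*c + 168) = (c^3 - 3*c^2 - 34*c - 48)/(c^3 + 17*c^2 + 94*c + 168)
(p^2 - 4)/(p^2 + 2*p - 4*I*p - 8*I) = (p - 2)/(p - 4*I)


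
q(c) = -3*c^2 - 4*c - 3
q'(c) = -6*c - 4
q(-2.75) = -14.69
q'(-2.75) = 12.50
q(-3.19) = -20.77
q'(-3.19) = 15.14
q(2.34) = -28.79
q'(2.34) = -18.04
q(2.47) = -31.18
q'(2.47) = -18.82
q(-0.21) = -2.29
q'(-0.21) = -2.74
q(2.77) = -37.10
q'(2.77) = -20.62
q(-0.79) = -1.71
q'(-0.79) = 0.74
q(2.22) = -26.67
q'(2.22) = -17.32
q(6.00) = -135.00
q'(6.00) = -40.00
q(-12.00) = -387.00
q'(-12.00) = 68.00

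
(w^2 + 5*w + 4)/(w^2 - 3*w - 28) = (w + 1)/(w - 7)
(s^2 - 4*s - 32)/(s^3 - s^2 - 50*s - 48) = (s + 4)/(s^2 + 7*s + 6)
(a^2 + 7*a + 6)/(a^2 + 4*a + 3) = (a + 6)/(a + 3)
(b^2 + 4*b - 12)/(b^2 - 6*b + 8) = (b + 6)/(b - 4)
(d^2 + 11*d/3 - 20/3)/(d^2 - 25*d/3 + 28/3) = (d + 5)/(d - 7)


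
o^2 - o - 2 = (o - 2)*(o + 1)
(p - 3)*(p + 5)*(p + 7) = p^3 + 9*p^2 - p - 105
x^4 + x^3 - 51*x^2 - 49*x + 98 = (x - 7)*(x - 1)*(x + 2)*(x + 7)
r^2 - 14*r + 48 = (r - 8)*(r - 6)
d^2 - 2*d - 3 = (d - 3)*(d + 1)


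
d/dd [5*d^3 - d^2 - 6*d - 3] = 15*d^2 - 2*d - 6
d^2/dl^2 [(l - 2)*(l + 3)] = 2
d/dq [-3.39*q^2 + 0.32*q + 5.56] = 0.32 - 6.78*q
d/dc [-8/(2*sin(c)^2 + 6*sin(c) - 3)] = 16*(2*sin(c) + 3)*cos(c)/(6*sin(c) - cos(2*c) - 2)^2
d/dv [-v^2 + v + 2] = 1 - 2*v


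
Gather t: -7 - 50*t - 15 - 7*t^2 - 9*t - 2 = -7*t^2 - 59*t - 24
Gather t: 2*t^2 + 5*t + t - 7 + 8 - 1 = 2*t^2 + 6*t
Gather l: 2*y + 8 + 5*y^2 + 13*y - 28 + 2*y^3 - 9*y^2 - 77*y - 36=2*y^3 - 4*y^2 - 62*y - 56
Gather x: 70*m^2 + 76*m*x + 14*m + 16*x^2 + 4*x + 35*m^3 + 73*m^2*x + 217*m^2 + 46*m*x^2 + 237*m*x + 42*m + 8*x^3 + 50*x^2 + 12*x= 35*m^3 + 287*m^2 + 56*m + 8*x^3 + x^2*(46*m + 66) + x*(73*m^2 + 313*m + 16)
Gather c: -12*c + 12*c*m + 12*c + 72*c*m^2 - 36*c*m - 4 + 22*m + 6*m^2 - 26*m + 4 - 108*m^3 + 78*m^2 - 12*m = c*(72*m^2 - 24*m) - 108*m^3 + 84*m^2 - 16*m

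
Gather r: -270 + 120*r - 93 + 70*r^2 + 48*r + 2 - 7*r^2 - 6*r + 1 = 63*r^2 + 162*r - 360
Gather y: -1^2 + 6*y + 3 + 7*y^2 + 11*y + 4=7*y^2 + 17*y + 6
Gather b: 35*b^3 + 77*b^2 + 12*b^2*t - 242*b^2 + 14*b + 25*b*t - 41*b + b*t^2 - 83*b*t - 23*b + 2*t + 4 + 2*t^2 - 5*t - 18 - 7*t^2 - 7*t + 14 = 35*b^3 + b^2*(12*t - 165) + b*(t^2 - 58*t - 50) - 5*t^2 - 10*t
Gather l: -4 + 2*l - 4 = 2*l - 8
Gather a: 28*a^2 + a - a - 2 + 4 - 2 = 28*a^2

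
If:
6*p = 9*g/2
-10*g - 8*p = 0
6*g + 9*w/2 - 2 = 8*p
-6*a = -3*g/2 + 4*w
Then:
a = -8/27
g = 0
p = 0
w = 4/9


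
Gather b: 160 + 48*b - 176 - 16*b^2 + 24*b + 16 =-16*b^2 + 72*b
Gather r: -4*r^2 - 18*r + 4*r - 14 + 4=-4*r^2 - 14*r - 10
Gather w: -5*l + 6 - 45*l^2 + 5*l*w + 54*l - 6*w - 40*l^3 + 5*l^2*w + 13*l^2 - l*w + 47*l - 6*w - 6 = -40*l^3 - 32*l^2 + 96*l + w*(5*l^2 + 4*l - 12)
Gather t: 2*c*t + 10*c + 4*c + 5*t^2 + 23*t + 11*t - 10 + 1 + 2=14*c + 5*t^2 + t*(2*c + 34) - 7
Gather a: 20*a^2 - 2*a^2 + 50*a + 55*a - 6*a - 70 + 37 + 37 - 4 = 18*a^2 + 99*a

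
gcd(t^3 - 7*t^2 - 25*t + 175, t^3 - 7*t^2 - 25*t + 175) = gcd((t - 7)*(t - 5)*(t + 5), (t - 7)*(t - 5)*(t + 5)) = t^3 - 7*t^2 - 25*t + 175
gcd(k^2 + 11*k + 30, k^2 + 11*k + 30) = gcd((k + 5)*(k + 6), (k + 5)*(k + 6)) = k^2 + 11*k + 30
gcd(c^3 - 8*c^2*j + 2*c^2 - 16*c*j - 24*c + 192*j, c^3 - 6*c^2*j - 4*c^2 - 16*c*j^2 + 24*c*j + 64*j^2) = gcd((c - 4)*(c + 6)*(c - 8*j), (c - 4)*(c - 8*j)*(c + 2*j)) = c^2 - 8*c*j - 4*c + 32*j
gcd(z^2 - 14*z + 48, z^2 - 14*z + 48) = z^2 - 14*z + 48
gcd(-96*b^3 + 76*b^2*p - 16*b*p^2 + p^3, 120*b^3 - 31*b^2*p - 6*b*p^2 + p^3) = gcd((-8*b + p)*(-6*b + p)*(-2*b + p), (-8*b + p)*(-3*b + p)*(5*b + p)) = -8*b + p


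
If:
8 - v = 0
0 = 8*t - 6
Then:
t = 3/4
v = 8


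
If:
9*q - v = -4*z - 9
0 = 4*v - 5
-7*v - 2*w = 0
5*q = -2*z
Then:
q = 31/4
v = 5/4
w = -35/8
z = -155/8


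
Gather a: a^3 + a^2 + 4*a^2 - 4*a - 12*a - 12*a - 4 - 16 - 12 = a^3 + 5*a^2 - 28*a - 32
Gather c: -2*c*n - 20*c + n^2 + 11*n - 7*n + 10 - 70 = c*(-2*n - 20) + n^2 + 4*n - 60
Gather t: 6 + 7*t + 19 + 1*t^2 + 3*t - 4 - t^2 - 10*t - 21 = 0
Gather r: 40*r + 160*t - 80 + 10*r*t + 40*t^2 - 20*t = r*(10*t + 40) + 40*t^2 + 140*t - 80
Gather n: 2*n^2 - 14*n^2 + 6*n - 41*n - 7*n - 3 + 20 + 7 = -12*n^2 - 42*n + 24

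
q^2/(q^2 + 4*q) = q/(q + 4)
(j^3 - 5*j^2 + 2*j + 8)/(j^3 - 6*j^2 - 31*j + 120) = (j^3 - 5*j^2 + 2*j + 8)/(j^3 - 6*j^2 - 31*j + 120)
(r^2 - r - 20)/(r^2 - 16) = (r - 5)/(r - 4)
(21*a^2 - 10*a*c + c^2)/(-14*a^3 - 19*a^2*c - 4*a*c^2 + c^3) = (-3*a + c)/(2*a^2 + 3*a*c + c^2)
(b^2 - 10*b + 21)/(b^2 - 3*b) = (b - 7)/b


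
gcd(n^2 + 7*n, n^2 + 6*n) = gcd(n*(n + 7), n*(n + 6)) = n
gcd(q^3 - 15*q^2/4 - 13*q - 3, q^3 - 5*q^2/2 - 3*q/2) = 1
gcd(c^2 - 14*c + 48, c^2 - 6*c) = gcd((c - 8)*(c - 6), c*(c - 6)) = c - 6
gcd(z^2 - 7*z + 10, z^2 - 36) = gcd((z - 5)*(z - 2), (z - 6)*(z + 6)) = 1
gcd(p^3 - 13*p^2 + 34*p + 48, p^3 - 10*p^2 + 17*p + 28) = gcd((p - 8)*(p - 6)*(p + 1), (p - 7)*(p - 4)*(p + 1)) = p + 1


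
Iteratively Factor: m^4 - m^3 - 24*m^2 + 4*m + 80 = (m + 2)*(m^3 - 3*m^2 - 18*m + 40) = (m - 2)*(m + 2)*(m^2 - m - 20) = (m - 2)*(m + 2)*(m + 4)*(m - 5)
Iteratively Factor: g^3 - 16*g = (g)*(g^2 - 16) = g*(g + 4)*(g - 4)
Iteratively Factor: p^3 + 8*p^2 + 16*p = (p + 4)*(p^2 + 4*p) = (p + 4)^2*(p)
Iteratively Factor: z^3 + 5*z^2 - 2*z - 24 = (z + 4)*(z^2 + z - 6) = (z - 2)*(z + 4)*(z + 3)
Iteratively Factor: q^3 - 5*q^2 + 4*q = (q - 4)*(q^2 - q) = (q - 4)*(q - 1)*(q)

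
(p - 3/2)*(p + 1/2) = p^2 - p - 3/4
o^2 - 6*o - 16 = (o - 8)*(o + 2)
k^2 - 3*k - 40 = (k - 8)*(k + 5)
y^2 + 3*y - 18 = (y - 3)*(y + 6)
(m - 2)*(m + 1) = m^2 - m - 2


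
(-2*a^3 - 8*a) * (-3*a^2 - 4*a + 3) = 6*a^5 + 8*a^4 + 18*a^3 + 32*a^2 - 24*a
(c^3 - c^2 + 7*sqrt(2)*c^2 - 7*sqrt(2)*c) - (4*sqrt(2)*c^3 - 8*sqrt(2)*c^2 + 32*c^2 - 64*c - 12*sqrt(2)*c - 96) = -4*sqrt(2)*c^3 + c^3 - 33*c^2 + 15*sqrt(2)*c^2 + 5*sqrt(2)*c + 64*c + 96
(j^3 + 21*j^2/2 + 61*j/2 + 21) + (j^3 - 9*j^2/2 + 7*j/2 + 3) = 2*j^3 + 6*j^2 + 34*j + 24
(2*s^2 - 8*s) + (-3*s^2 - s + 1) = -s^2 - 9*s + 1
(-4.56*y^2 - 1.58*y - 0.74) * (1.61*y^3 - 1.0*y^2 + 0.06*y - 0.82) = -7.3416*y^5 + 2.0162*y^4 + 0.115*y^3 + 4.3844*y^2 + 1.2512*y + 0.6068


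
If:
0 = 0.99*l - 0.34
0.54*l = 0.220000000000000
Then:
No Solution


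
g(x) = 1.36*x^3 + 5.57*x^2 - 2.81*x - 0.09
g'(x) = 4.08*x^2 + 11.14*x - 2.81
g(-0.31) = 1.28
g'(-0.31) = -5.87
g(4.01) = 165.90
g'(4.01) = 107.47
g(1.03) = 4.41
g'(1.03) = 12.99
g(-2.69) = 21.30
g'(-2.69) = -3.25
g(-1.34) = 10.40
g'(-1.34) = -10.41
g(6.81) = 668.61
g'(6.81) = 262.27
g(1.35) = 9.61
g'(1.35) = 19.66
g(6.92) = 697.86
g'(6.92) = 269.66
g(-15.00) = -3294.69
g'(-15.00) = 748.09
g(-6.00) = -76.47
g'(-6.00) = 77.23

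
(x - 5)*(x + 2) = x^2 - 3*x - 10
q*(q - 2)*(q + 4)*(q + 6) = q^4 + 8*q^3 + 4*q^2 - 48*q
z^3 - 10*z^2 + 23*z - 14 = (z - 7)*(z - 2)*(z - 1)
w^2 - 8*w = w*(w - 8)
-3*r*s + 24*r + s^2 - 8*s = (-3*r + s)*(s - 8)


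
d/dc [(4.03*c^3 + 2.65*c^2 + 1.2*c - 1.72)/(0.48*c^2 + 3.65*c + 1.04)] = (1.9344*c^4 + 29.419*c^3 + 21.6701*c^2 + 7.1632*c + 7.526)/(0.2304*c^4 + 3.504*c^3 + 14.3209*c^2 + 7.592*c + 1.0816)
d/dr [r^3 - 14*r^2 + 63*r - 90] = 3*r^2 - 28*r + 63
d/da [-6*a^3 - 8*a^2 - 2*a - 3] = -18*a^2 - 16*a - 2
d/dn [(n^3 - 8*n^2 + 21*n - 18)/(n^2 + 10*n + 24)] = (n^4 + 20*n^3 - 29*n^2 - 348*n + 684)/(n^4 + 20*n^3 + 148*n^2 + 480*n + 576)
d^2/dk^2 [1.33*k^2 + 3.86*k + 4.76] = 2.66000000000000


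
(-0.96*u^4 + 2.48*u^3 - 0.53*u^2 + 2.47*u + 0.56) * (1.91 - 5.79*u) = 5.5584*u^5 - 16.1928*u^4 + 7.8055*u^3 - 15.3136*u^2 + 1.4753*u + 1.0696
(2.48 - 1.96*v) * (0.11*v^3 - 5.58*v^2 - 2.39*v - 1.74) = -0.2156*v^4 + 11.2096*v^3 - 9.154*v^2 - 2.5168*v - 4.3152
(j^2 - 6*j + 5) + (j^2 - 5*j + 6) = 2*j^2 - 11*j + 11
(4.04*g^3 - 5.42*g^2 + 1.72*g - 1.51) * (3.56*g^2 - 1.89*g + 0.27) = 14.3824*g^5 - 26.9308*g^4 + 17.4578*g^3 - 10.0898*g^2 + 3.3183*g - 0.4077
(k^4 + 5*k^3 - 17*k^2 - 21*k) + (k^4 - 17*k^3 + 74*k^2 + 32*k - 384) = 2*k^4 - 12*k^3 + 57*k^2 + 11*k - 384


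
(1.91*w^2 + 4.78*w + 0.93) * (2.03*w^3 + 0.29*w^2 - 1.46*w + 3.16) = 3.8773*w^5 + 10.2573*w^4 + 0.4855*w^3 - 0.673500000000001*w^2 + 13.747*w + 2.9388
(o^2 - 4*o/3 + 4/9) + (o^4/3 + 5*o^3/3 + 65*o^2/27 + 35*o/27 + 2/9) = o^4/3 + 5*o^3/3 + 92*o^2/27 - o/27 + 2/3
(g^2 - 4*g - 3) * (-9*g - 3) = -9*g^3 + 33*g^2 + 39*g + 9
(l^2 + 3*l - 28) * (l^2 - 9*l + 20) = l^4 - 6*l^3 - 35*l^2 + 312*l - 560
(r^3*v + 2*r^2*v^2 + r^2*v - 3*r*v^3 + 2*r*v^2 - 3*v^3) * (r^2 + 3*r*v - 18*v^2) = r^5*v + 5*r^4*v^2 + r^4*v - 15*r^3*v^3 + 5*r^3*v^2 - 45*r^2*v^4 - 15*r^2*v^3 + 54*r*v^5 - 45*r*v^4 + 54*v^5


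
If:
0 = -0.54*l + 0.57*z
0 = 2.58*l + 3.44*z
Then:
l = 0.00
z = 0.00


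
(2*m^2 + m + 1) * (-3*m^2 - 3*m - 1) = -6*m^4 - 9*m^3 - 8*m^2 - 4*m - 1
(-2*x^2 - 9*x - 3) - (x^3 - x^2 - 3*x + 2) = -x^3 - x^2 - 6*x - 5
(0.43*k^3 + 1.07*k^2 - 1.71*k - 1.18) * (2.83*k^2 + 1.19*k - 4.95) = 1.2169*k^5 + 3.5398*k^4 - 5.6945*k^3 - 10.6708*k^2 + 7.0603*k + 5.841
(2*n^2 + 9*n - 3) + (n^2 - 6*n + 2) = 3*n^2 + 3*n - 1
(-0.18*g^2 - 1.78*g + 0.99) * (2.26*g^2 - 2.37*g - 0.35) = -0.4068*g^4 - 3.5962*g^3 + 6.519*g^2 - 1.7233*g - 0.3465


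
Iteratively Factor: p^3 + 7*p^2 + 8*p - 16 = (p - 1)*(p^2 + 8*p + 16) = (p - 1)*(p + 4)*(p + 4)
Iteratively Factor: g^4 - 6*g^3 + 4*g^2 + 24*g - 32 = (g - 4)*(g^3 - 2*g^2 - 4*g + 8) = (g - 4)*(g - 2)*(g^2 - 4) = (g - 4)*(g - 2)*(g + 2)*(g - 2)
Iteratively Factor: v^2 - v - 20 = (v - 5)*(v + 4)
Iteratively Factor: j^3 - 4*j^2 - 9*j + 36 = (j + 3)*(j^2 - 7*j + 12) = (j - 3)*(j + 3)*(j - 4)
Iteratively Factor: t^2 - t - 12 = (t - 4)*(t + 3)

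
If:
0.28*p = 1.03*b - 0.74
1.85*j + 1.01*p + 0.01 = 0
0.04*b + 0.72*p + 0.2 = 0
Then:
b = 0.63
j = 0.17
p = -0.31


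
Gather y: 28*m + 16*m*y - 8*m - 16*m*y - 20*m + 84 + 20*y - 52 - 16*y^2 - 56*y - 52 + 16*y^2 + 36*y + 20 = 0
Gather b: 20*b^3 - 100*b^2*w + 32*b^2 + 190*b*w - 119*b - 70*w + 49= 20*b^3 + b^2*(32 - 100*w) + b*(190*w - 119) - 70*w + 49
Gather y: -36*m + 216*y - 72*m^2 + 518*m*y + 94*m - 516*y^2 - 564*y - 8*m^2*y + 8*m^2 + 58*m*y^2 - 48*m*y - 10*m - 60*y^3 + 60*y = -64*m^2 + 48*m - 60*y^3 + y^2*(58*m - 516) + y*(-8*m^2 + 470*m - 288)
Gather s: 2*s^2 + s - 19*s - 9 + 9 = 2*s^2 - 18*s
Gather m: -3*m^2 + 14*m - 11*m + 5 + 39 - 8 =-3*m^2 + 3*m + 36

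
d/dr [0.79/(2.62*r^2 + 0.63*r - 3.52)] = (-4.1396*r - 0.4977)/(2.62*r^2 + 0.63*r - 3.52)^2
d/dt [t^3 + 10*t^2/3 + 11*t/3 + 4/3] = 3*t^2 + 20*t/3 + 11/3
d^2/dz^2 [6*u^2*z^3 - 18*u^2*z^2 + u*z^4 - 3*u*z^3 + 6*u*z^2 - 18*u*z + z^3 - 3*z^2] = 36*u^2*z - 36*u^2 + 12*u*z^2 - 18*u*z + 12*u + 6*z - 6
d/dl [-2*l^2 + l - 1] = 1 - 4*l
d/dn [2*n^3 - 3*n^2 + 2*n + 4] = 6*n^2 - 6*n + 2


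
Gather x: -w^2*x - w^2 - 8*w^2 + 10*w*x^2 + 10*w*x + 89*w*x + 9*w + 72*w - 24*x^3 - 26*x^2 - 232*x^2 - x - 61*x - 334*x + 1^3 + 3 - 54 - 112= -9*w^2 + 81*w - 24*x^3 + x^2*(10*w - 258) + x*(-w^2 + 99*w - 396) - 162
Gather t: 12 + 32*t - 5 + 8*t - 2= 40*t + 5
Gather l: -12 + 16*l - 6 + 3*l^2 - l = 3*l^2 + 15*l - 18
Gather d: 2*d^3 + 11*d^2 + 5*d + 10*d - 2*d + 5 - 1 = 2*d^3 + 11*d^2 + 13*d + 4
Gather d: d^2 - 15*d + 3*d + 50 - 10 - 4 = d^2 - 12*d + 36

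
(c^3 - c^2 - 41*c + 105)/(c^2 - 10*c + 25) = (c^2 + 4*c - 21)/(c - 5)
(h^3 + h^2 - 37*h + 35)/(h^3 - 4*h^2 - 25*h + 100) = (h^2 + 6*h - 7)/(h^2 + h - 20)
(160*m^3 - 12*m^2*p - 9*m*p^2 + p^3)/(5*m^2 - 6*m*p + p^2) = (-32*m^2 - 4*m*p + p^2)/(-m + p)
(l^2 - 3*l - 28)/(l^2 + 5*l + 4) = (l - 7)/(l + 1)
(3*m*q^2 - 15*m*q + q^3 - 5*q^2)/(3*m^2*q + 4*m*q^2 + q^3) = (q - 5)/(m + q)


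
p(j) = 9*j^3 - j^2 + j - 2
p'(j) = 27*j^2 - 2*j + 1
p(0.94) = 5.53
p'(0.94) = 22.98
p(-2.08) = -89.40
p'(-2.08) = 121.97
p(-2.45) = -142.81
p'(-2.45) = 167.97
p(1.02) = 7.53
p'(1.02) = 27.05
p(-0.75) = -7.11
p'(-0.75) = 17.69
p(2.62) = 155.62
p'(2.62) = 181.10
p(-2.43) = -139.48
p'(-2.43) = 165.29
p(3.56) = 394.95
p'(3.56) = 336.07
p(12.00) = 15418.00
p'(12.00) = 3865.00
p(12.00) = 15418.00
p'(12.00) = 3865.00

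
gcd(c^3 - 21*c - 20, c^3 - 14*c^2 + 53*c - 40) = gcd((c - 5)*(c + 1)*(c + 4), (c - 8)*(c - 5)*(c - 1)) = c - 5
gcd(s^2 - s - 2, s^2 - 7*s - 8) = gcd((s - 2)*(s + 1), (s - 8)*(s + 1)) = s + 1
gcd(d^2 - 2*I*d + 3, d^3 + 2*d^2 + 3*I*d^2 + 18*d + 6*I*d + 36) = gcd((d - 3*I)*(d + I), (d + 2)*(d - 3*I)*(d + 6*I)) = d - 3*I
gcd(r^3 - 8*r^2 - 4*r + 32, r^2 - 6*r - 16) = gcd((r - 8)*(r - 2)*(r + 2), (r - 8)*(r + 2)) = r^2 - 6*r - 16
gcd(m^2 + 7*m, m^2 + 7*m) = m^2 + 7*m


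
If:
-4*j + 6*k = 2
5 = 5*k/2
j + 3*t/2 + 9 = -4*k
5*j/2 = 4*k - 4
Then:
No Solution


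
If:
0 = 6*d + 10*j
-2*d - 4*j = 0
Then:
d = 0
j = 0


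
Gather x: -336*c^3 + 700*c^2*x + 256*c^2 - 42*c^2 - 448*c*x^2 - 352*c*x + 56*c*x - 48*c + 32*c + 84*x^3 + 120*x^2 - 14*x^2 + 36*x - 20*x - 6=-336*c^3 + 214*c^2 - 16*c + 84*x^3 + x^2*(106 - 448*c) + x*(700*c^2 - 296*c + 16) - 6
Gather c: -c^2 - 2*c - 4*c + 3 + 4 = -c^2 - 6*c + 7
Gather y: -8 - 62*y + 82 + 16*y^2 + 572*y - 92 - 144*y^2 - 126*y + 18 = -128*y^2 + 384*y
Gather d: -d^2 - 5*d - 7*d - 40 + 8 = -d^2 - 12*d - 32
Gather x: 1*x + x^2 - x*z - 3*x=x^2 + x*(-z - 2)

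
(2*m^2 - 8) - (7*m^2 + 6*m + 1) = -5*m^2 - 6*m - 9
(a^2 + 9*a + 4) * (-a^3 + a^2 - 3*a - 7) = -a^5 - 8*a^4 + 2*a^3 - 30*a^2 - 75*a - 28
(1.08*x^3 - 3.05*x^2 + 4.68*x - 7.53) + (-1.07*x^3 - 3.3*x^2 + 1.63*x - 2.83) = 0.01*x^3 - 6.35*x^2 + 6.31*x - 10.36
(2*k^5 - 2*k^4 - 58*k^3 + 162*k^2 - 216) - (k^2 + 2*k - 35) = 2*k^5 - 2*k^4 - 58*k^3 + 161*k^2 - 2*k - 181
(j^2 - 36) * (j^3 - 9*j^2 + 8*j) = j^5 - 9*j^4 - 28*j^3 + 324*j^2 - 288*j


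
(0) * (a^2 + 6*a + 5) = 0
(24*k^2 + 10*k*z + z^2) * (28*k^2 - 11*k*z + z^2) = 672*k^4 + 16*k^3*z - 58*k^2*z^2 - k*z^3 + z^4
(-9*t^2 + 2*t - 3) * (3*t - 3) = -27*t^3 + 33*t^2 - 15*t + 9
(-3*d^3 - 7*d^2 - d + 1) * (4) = -12*d^3 - 28*d^2 - 4*d + 4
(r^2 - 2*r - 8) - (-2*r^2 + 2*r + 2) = 3*r^2 - 4*r - 10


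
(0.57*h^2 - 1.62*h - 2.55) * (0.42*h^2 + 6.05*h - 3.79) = 0.2394*h^4 + 2.7681*h^3 - 13.0323*h^2 - 9.2877*h + 9.6645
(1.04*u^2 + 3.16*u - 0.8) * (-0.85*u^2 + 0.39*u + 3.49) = -0.884*u^4 - 2.2804*u^3 + 5.542*u^2 + 10.7164*u - 2.792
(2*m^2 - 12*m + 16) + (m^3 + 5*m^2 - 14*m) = m^3 + 7*m^2 - 26*m + 16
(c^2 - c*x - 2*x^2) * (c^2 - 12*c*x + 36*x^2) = c^4 - 13*c^3*x + 46*c^2*x^2 - 12*c*x^3 - 72*x^4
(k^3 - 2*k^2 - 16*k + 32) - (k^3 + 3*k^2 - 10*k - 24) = -5*k^2 - 6*k + 56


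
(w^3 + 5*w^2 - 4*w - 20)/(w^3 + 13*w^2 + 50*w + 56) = (w^2 + 3*w - 10)/(w^2 + 11*w + 28)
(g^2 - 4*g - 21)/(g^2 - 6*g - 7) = (g + 3)/(g + 1)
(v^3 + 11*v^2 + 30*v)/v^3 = 1 + 11/v + 30/v^2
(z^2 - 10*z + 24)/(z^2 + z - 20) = (z - 6)/(z + 5)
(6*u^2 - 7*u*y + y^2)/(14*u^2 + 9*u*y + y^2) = (6*u^2 - 7*u*y + y^2)/(14*u^2 + 9*u*y + y^2)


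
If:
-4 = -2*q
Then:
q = 2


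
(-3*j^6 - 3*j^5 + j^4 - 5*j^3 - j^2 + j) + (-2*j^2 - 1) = -3*j^6 - 3*j^5 + j^4 - 5*j^3 - 3*j^2 + j - 1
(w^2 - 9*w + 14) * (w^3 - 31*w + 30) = w^5 - 9*w^4 - 17*w^3 + 309*w^2 - 704*w + 420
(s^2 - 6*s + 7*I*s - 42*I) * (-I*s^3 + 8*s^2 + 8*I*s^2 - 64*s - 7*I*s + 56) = -I*s^5 + 15*s^4 + 14*I*s^4 - 210*s^3 + I*s^3 + 825*s^2 - 742*I*s^2 - 630*s + 3080*I*s - 2352*I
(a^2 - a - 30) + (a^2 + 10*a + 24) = 2*a^2 + 9*a - 6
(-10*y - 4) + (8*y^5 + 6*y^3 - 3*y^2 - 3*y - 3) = 8*y^5 + 6*y^3 - 3*y^2 - 13*y - 7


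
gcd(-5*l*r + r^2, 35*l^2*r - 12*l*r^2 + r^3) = -5*l*r + r^2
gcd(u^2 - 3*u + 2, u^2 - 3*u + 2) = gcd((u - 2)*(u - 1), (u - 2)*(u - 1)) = u^2 - 3*u + 2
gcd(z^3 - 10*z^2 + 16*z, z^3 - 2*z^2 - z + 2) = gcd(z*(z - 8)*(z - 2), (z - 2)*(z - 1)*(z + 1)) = z - 2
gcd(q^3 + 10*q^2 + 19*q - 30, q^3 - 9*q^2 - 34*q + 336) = q + 6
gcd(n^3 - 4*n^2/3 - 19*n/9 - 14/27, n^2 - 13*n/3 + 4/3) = 1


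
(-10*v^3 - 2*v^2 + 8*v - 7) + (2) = -10*v^3 - 2*v^2 + 8*v - 5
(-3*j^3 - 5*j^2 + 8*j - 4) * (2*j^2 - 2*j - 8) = -6*j^5 - 4*j^4 + 50*j^3 + 16*j^2 - 56*j + 32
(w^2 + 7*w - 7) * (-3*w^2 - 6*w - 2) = -3*w^4 - 27*w^3 - 23*w^2 + 28*w + 14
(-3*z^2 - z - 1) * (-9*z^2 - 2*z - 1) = 27*z^4 + 15*z^3 + 14*z^2 + 3*z + 1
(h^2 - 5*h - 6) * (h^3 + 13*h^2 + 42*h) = h^5 + 8*h^4 - 29*h^3 - 288*h^2 - 252*h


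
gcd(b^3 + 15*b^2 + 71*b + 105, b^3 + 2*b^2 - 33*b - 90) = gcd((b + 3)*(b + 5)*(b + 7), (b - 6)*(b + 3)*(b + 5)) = b^2 + 8*b + 15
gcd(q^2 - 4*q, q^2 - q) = q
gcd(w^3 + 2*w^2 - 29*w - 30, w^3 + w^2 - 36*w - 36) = w^2 + 7*w + 6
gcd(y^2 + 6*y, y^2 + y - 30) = y + 6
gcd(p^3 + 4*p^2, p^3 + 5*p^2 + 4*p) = p^2 + 4*p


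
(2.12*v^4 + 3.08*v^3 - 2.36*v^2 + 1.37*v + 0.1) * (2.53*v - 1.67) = 5.3636*v^5 + 4.252*v^4 - 11.1144*v^3 + 7.4073*v^2 - 2.0349*v - 0.167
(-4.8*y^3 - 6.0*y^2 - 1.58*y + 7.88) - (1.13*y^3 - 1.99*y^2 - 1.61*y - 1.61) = -5.93*y^3 - 4.01*y^2 + 0.03*y + 9.49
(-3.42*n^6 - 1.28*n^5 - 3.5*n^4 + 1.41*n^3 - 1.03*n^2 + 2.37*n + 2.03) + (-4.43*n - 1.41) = -3.42*n^6 - 1.28*n^5 - 3.5*n^4 + 1.41*n^3 - 1.03*n^2 - 2.06*n + 0.62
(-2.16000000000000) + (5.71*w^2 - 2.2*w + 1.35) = 5.71*w^2 - 2.2*w - 0.81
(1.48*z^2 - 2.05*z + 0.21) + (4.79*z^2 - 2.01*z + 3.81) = 6.27*z^2 - 4.06*z + 4.02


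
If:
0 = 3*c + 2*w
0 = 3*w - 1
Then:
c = -2/9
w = 1/3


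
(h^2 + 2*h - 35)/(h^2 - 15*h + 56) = (h^2 + 2*h - 35)/(h^2 - 15*h + 56)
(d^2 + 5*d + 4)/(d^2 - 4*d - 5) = (d + 4)/(d - 5)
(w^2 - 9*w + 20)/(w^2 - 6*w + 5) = (w - 4)/(w - 1)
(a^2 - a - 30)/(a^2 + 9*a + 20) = (a - 6)/(a + 4)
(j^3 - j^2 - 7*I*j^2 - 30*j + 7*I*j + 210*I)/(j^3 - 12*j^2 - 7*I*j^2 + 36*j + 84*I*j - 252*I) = (j + 5)/(j - 6)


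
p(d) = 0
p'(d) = 0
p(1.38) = 0.00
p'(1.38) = 0.00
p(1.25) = 0.00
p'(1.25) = 0.00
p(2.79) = 0.00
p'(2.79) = 0.00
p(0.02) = 0.00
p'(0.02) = 0.00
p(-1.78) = 0.00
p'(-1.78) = 0.00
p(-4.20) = 0.00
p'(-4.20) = 0.00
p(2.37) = 0.00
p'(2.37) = 0.00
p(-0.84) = 0.00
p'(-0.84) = 0.00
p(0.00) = 0.00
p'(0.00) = 0.00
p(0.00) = 0.00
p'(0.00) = 0.00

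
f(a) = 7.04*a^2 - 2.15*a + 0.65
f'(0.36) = 2.92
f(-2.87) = 64.81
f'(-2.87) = -42.56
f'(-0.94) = -15.39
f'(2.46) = 32.49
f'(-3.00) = -44.39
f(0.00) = 0.65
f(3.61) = 84.63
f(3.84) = 96.20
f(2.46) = 37.96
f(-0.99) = 9.68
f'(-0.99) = -16.09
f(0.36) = 0.79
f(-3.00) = 70.46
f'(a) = 14.08*a - 2.15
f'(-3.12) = -46.08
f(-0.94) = 8.89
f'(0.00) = -2.15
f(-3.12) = 75.89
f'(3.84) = 51.92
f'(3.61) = 48.68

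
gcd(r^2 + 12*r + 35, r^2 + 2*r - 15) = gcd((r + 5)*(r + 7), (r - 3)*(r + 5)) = r + 5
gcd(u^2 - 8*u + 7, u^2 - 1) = u - 1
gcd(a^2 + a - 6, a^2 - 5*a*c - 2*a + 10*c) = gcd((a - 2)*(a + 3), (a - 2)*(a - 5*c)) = a - 2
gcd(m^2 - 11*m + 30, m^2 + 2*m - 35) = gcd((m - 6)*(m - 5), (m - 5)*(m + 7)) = m - 5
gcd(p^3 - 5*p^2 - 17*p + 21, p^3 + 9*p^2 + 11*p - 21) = p^2 + 2*p - 3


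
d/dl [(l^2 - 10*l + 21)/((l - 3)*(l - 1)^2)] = (13 - l)/(l^3 - 3*l^2 + 3*l - 1)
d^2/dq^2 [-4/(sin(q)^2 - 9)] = 8*(2*sin(q)^4 + 15*sin(q)^2 - 9)/(sin(q)^2 - 9)^3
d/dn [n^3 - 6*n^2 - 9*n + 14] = 3*n^2 - 12*n - 9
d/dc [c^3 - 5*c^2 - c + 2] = 3*c^2 - 10*c - 1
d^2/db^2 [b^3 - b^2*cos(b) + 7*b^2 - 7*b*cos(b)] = b^2*cos(b) + 4*b*sin(b) + 7*b*cos(b) + 6*b + 14*sin(b) - 2*cos(b) + 14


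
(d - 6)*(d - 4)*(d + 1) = d^3 - 9*d^2 + 14*d + 24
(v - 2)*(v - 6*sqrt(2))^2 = v^3 - 12*sqrt(2)*v^2 - 2*v^2 + 24*sqrt(2)*v + 72*v - 144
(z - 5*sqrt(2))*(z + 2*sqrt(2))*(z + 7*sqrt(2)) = z^3 + 4*sqrt(2)*z^2 - 62*z - 140*sqrt(2)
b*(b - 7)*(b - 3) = b^3 - 10*b^2 + 21*b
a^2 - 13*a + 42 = (a - 7)*(a - 6)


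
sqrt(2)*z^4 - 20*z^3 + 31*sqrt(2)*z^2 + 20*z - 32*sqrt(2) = (z - 1)*(z - 8*sqrt(2))*(z - 2*sqrt(2))*(sqrt(2)*z + sqrt(2))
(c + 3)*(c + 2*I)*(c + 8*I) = c^3 + 3*c^2 + 10*I*c^2 - 16*c + 30*I*c - 48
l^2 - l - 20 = (l - 5)*(l + 4)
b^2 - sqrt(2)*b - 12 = (b - 3*sqrt(2))*(b + 2*sqrt(2))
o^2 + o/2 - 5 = (o - 2)*(o + 5/2)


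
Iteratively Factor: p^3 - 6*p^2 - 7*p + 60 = (p - 5)*(p^2 - p - 12) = (p - 5)*(p - 4)*(p + 3)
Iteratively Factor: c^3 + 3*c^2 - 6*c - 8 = (c + 4)*(c^2 - c - 2) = (c - 2)*(c + 4)*(c + 1)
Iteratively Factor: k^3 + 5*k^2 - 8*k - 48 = (k - 3)*(k^2 + 8*k + 16) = (k - 3)*(k + 4)*(k + 4)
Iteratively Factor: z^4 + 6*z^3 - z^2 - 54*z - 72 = (z + 2)*(z^3 + 4*z^2 - 9*z - 36) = (z + 2)*(z + 4)*(z^2 - 9) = (z + 2)*(z + 3)*(z + 4)*(z - 3)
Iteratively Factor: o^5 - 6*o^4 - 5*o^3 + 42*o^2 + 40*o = (o - 5)*(o^4 - o^3 - 10*o^2 - 8*o) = (o - 5)*(o + 1)*(o^3 - 2*o^2 - 8*o) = (o - 5)*(o - 4)*(o + 1)*(o^2 + 2*o) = o*(o - 5)*(o - 4)*(o + 1)*(o + 2)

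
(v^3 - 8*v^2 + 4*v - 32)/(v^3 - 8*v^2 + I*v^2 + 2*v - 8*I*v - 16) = (v - 2*I)/(v - I)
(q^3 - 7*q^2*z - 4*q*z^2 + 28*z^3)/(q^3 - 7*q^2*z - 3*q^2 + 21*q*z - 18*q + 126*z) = (q^2 - 4*z^2)/(q^2 - 3*q - 18)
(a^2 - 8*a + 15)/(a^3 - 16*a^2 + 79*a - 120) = 1/(a - 8)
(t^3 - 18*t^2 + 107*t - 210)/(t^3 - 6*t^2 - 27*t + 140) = (t^2 - 11*t + 30)/(t^2 + t - 20)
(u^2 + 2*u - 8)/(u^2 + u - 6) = (u + 4)/(u + 3)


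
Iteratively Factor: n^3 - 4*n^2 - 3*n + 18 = (n - 3)*(n^2 - n - 6) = (n - 3)^2*(n + 2)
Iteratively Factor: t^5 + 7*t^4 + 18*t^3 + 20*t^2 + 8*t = (t + 1)*(t^4 + 6*t^3 + 12*t^2 + 8*t) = (t + 1)*(t + 2)*(t^3 + 4*t^2 + 4*t) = (t + 1)*(t + 2)^2*(t^2 + 2*t) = t*(t + 1)*(t + 2)^2*(t + 2)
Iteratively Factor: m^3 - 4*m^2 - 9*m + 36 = (m + 3)*(m^2 - 7*m + 12) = (m - 4)*(m + 3)*(m - 3)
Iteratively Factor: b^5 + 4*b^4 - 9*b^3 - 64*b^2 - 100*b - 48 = (b + 2)*(b^4 + 2*b^3 - 13*b^2 - 38*b - 24) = (b + 1)*(b + 2)*(b^3 + b^2 - 14*b - 24) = (b - 4)*(b + 1)*(b + 2)*(b^2 + 5*b + 6) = (b - 4)*(b + 1)*(b + 2)^2*(b + 3)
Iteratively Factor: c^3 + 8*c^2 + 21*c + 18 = (c + 3)*(c^2 + 5*c + 6) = (c + 3)^2*(c + 2)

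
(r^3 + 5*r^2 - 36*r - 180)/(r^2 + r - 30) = (r^2 - r - 30)/(r - 5)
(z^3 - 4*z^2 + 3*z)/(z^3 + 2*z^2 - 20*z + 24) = z*(z^2 - 4*z + 3)/(z^3 + 2*z^2 - 20*z + 24)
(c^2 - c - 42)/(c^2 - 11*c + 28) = (c + 6)/(c - 4)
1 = 1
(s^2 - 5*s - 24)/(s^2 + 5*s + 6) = (s - 8)/(s + 2)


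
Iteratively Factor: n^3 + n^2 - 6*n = (n - 2)*(n^2 + 3*n) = n*(n - 2)*(n + 3)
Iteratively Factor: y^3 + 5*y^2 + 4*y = (y + 1)*(y^2 + 4*y) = y*(y + 1)*(y + 4)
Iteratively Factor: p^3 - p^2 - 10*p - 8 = (p + 2)*(p^2 - 3*p - 4) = (p + 1)*(p + 2)*(p - 4)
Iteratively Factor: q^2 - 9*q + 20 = (q - 4)*(q - 5)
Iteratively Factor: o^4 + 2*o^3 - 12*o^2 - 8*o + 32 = (o + 4)*(o^3 - 2*o^2 - 4*o + 8) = (o - 2)*(o + 4)*(o^2 - 4) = (o - 2)*(o + 2)*(o + 4)*(o - 2)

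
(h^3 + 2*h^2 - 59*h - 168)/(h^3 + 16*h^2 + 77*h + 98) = (h^2 - 5*h - 24)/(h^2 + 9*h + 14)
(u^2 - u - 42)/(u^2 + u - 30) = (u - 7)/(u - 5)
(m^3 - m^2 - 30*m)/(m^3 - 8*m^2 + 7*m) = (m^2 - m - 30)/(m^2 - 8*m + 7)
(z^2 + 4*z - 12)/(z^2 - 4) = (z + 6)/(z + 2)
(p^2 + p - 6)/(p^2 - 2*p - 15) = (p - 2)/(p - 5)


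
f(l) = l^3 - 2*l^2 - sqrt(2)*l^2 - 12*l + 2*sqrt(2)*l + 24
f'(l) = 3*l^2 - 4*l - 2*sqrt(2)*l - 12 + 2*sqrt(2)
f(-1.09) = 28.65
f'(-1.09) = 1.84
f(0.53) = 18.33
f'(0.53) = -11.95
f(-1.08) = 28.66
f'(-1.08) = 1.70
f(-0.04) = 24.36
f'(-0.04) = -8.89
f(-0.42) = 27.18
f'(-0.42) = -5.77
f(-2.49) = 10.23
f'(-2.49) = 26.43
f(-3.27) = -17.48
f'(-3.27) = 45.24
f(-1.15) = 28.51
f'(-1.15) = 2.65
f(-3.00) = -6.21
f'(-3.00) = 38.31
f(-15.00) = -3981.62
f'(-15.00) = 768.25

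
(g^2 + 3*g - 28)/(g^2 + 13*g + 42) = (g - 4)/(g + 6)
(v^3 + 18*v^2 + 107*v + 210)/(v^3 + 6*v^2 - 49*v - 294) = (v + 5)/(v - 7)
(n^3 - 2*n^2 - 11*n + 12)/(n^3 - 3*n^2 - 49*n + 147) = (n^3 - 2*n^2 - 11*n + 12)/(n^3 - 3*n^2 - 49*n + 147)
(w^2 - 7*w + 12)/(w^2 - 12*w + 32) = (w - 3)/(w - 8)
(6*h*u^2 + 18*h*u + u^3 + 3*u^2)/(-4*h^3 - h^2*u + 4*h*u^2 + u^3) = u*(6*h*u + 18*h + u^2 + 3*u)/(-4*h^3 - h^2*u + 4*h*u^2 + u^3)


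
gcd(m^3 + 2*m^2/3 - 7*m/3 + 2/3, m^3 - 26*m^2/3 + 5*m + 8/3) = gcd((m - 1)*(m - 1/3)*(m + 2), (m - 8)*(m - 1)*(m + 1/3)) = m - 1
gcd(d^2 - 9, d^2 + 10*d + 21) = d + 3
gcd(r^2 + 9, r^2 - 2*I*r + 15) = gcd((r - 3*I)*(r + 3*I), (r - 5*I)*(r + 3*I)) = r + 3*I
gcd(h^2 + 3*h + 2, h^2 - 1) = h + 1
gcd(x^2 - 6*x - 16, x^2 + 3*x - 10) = 1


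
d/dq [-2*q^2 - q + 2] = -4*q - 1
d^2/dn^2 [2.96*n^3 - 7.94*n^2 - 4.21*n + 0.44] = 17.76*n - 15.88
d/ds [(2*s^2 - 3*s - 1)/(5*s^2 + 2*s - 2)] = (19*s^2 + 2*s + 8)/(25*s^4 + 20*s^3 - 16*s^2 - 8*s + 4)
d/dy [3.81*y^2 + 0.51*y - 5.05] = 7.62*y + 0.51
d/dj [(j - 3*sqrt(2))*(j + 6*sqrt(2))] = 2*j + 3*sqrt(2)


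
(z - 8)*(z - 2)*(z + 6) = z^3 - 4*z^2 - 44*z + 96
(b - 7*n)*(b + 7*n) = b^2 - 49*n^2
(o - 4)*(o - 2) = o^2 - 6*o + 8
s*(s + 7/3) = s^2 + 7*s/3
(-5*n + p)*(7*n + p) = -35*n^2 + 2*n*p + p^2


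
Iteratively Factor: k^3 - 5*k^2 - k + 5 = (k + 1)*(k^2 - 6*k + 5) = (k - 5)*(k + 1)*(k - 1)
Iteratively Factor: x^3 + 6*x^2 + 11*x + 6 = (x + 1)*(x^2 + 5*x + 6) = (x + 1)*(x + 3)*(x + 2)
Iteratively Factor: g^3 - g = (g - 1)*(g^2 + g) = (g - 1)*(g + 1)*(g)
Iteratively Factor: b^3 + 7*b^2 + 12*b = (b)*(b^2 + 7*b + 12) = b*(b + 3)*(b + 4)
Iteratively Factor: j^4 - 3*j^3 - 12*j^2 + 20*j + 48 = (j - 4)*(j^3 + j^2 - 8*j - 12) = (j - 4)*(j + 2)*(j^2 - j - 6) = (j - 4)*(j - 3)*(j + 2)*(j + 2)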